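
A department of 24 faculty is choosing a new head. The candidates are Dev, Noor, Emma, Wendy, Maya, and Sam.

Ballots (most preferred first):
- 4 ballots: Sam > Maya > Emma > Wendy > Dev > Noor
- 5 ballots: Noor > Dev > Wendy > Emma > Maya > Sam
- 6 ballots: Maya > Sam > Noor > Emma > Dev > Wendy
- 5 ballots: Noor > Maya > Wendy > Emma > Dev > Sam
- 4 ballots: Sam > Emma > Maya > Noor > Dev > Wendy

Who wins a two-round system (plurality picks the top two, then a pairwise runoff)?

Sam

Round 1 first-place votes: Dev 0, Noor 10, Emma 0, Wendy 0, Maya 6, Sam 8. Noor and Sam advance.
Runoff: Noor is ranked above Sam on 10 ballots, Sam above Noor on 14.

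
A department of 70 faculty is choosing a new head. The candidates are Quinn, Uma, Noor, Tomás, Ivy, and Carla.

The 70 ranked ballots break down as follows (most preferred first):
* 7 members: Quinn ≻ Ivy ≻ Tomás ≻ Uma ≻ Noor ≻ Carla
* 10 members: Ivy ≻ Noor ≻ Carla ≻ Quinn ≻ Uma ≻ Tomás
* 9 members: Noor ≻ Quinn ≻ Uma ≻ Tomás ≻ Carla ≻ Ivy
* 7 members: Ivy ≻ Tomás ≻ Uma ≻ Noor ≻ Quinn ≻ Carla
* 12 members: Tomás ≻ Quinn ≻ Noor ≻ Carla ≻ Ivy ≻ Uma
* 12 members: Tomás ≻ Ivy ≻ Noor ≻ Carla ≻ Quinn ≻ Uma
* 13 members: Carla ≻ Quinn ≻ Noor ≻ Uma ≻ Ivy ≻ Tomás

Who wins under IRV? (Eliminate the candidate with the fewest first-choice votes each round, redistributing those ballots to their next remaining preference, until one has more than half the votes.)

Ivy

Round 1: Quinn 7, Uma 0, Noor 9, Tomás 24, Ivy 17, Carla 13. Uma eliminated.
Round 2: Quinn 7, Noor 9, Tomás 24, Ivy 17, Carla 13. Quinn eliminated.
Round 3: Noor 9, Tomás 24, Ivy 24, Carla 13. Noor eliminated.
Round 4: Tomás 33, Ivy 24, Carla 13. Carla eliminated.
Round 5: Tomás 33, Ivy 37. Ivy has a majority (≥36).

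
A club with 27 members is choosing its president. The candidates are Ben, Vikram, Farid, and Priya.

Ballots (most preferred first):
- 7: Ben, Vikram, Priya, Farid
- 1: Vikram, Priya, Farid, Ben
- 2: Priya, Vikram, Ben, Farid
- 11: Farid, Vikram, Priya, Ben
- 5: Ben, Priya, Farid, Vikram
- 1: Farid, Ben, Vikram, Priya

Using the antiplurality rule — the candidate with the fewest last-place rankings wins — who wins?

Priya

Last-place votes: Ben 12, Vikram 5, Farid 9, Priya 1.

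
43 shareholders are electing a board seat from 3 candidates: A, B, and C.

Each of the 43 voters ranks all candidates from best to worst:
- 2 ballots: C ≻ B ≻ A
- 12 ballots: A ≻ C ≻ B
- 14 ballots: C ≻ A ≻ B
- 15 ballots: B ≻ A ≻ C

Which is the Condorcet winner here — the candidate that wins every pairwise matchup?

A

A vs B: 26–17
A vs C: 27–16
A beats every other candidate.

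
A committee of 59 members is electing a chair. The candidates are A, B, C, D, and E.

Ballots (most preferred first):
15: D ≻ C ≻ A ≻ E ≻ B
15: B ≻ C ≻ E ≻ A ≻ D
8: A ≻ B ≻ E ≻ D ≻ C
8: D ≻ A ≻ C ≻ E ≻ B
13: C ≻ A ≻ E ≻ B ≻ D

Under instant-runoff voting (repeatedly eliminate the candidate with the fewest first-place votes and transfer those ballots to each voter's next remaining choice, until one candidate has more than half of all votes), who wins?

B

Round 1: A 8, B 15, C 13, D 23, E 0. E eliminated.
Round 2: A 8, B 15, C 13, D 23. A eliminated.
Round 3: B 23, C 13, D 23. C eliminated.
Round 4: B 36, D 23. B has a majority (≥30).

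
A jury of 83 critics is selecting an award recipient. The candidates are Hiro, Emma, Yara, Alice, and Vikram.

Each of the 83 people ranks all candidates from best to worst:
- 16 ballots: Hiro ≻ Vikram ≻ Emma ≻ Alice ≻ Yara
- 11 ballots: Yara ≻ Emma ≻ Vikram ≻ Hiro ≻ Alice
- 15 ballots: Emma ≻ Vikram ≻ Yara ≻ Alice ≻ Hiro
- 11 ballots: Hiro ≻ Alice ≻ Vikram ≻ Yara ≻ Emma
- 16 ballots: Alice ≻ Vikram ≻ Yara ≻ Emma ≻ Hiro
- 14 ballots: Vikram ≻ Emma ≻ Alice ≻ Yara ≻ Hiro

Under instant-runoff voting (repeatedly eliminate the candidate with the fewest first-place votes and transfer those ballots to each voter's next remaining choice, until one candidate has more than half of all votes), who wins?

Round 1: Hiro 27, Emma 15, Yara 11, Alice 16, Vikram 14. Yara eliminated.
Round 2: Hiro 27, Emma 26, Alice 16, Vikram 14. Vikram eliminated.
Round 3: Hiro 27, Emma 40, Alice 16. Alice eliminated.
Round 4: Hiro 27, Emma 56. Emma has a majority (≥42).

Emma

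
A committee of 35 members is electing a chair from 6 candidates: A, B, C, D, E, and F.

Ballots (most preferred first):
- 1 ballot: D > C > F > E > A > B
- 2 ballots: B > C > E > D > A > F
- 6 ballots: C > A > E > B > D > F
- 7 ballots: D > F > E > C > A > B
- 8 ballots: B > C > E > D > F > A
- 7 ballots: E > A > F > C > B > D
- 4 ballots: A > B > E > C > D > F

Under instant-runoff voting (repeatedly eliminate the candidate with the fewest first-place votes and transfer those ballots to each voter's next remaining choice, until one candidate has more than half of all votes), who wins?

E

Round 1: A 4, B 10, C 6, D 8, E 7, F 0. F eliminated.
Round 2: A 4, B 10, C 6, D 8, E 7. A eliminated.
Round 3: B 14, C 6, D 8, E 7. C eliminated.
Round 4: B 14, D 8, E 13. D eliminated.
Round 5: B 14, E 21. E has a majority (≥18).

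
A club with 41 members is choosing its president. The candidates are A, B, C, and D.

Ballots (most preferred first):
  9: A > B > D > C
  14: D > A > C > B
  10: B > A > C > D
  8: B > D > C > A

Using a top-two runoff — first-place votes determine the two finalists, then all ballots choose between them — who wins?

Round 1 first-place votes: A 9, B 18, C 0, D 14. B and D advance.
Runoff: B is ranked above D on 27 ballots, D above B on 14.

B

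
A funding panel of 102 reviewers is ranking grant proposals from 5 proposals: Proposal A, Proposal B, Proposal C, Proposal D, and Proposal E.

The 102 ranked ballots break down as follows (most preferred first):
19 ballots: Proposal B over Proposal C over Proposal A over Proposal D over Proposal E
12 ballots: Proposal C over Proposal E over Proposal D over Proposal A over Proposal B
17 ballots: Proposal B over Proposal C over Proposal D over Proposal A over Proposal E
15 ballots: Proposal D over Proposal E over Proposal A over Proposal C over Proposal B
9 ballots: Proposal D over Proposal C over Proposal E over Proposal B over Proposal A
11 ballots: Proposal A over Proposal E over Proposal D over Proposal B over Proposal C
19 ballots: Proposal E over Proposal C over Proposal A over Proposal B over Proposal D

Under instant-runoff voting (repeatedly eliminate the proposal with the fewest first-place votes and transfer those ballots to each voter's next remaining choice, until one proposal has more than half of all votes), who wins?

Round 1: Proposal A 11, Proposal B 36, Proposal C 12, Proposal D 24, Proposal E 19. Proposal A eliminated.
Round 2: Proposal B 36, Proposal C 12, Proposal D 24, Proposal E 30. Proposal C eliminated.
Round 3: Proposal B 36, Proposal D 24, Proposal E 42. Proposal D eliminated.
Round 4: Proposal B 36, Proposal E 66. Proposal E has a majority (≥52).

Proposal E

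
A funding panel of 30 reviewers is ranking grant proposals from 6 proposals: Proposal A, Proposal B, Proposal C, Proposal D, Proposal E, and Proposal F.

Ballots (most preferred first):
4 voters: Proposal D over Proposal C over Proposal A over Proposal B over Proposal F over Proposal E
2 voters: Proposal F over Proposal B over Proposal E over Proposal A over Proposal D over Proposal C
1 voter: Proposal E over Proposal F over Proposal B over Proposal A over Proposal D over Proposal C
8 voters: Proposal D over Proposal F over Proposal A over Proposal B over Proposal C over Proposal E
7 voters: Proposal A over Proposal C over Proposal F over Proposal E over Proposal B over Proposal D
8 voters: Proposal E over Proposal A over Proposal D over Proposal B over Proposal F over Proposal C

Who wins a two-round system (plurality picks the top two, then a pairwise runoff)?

Proposal E

Round 1 first-place votes: Proposal A 7, Proposal B 0, Proposal C 0, Proposal D 12, Proposal E 9, Proposal F 2. Proposal D and Proposal E advance.
Runoff: Proposal D is ranked above Proposal E on 12 ballots, Proposal E above Proposal D on 18.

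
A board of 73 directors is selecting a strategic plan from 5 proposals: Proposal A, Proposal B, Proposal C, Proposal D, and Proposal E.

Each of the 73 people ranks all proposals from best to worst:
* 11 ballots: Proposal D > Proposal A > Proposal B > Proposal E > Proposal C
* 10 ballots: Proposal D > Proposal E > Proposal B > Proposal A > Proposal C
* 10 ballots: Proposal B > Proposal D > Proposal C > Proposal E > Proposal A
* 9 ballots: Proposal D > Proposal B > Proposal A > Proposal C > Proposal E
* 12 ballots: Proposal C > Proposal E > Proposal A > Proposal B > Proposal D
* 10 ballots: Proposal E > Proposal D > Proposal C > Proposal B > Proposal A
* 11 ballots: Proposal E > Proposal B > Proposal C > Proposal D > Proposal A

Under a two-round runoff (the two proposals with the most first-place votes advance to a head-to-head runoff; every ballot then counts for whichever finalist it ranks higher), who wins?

Round 1 first-place votes: Proposal A 0, Proposal B 10, Proposal C 12, Proposal D 30, Proposal E 21. Proposal D and Proposal E advance.
Runoff: Proposal D is ranked above Proposal E on 40 ballots, Proposal E above Proposal D on 33.

Proposal D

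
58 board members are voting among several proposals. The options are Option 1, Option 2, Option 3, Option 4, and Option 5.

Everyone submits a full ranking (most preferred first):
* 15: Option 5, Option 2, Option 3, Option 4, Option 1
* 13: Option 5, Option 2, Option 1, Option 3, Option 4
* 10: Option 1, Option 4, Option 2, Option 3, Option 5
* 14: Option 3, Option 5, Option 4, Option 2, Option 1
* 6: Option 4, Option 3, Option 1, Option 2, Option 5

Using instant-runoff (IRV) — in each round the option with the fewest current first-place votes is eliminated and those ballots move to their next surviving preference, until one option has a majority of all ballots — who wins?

Option 3

Round 1: Option 1 10, Option 2 0, Option 3 14, Option 4 6, Option 5 28. Option 2 eliminated.
Round 2: Option 1 10, Option 3 14, Option 4 6, Option 5 28. Option 4 eliminated.
Round 3: Option 1 10, Option 3 20, Option 5 28. Option 1 eliminated.
Round 4: Option 3 30, Option 5 28. Option 3 has a majority (≥30).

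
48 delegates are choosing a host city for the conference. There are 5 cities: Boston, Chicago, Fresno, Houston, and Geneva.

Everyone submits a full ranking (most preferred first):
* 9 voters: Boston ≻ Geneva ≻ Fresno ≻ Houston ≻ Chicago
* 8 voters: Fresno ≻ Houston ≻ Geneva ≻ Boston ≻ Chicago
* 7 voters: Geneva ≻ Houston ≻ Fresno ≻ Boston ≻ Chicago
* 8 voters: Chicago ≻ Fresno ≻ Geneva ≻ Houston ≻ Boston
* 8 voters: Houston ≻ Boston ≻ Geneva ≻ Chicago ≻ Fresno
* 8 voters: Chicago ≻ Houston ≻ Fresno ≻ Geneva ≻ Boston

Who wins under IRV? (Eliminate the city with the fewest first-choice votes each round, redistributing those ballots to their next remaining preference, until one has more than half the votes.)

Round 1: Boston 9, Chicago 16, Fresno 8, Houston 8, Geneva 7. Geneva eliminated.
Round 2: Boston 9, Chicago 16, Fresno 8, Houston 15. Fresno eliminated.
Round 3: Boston 9, Chicago 16, Houston 23. Boston eliminated.
Round 4: Chicago 16, Houston 32. Houston has a majority (≥25).

Houston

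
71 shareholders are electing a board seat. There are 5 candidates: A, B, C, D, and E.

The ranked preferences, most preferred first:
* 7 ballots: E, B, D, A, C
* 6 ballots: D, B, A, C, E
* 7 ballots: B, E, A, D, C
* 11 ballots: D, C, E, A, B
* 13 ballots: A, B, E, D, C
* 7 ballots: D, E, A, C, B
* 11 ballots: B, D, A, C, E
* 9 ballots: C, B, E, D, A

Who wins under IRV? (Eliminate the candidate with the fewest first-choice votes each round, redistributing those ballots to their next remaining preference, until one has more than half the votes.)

Round 1: A 13, B 18, C 9, D 24, E 7. E eliminated.
Round 2: A 13, B 25, C 9, D 24. C eliminated.
Round 3: A 13, B 34, D 24. A eliminated.
Round 4: B 47, D 24. B has a majority (≥36).

B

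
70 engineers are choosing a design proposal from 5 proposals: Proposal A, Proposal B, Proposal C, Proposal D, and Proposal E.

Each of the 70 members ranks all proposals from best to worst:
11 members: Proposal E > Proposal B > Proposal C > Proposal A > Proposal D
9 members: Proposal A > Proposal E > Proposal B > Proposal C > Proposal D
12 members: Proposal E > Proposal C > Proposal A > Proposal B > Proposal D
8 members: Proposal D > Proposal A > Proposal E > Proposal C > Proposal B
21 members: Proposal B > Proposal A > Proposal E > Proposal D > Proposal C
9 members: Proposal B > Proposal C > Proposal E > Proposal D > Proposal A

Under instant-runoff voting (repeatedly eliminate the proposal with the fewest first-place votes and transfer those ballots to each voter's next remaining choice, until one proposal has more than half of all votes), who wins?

Round 1: Proposal A 9, Proposal B 30, Proposal C 0, Proposal D 8, Proposal E 23. Proposal C eliminated.
Round 2: Proposal A 9, Proposal B 30, Proposal D 8, Proposal E 23. Proposal D eliminated.
Round 3: Proposal A 17, Proposal B 30, Proposal E 23. Proposal A eliminated.
Round 4: Proposal B 30, Proposal E 40. Proposal E has a majority (≥36).

Proposal E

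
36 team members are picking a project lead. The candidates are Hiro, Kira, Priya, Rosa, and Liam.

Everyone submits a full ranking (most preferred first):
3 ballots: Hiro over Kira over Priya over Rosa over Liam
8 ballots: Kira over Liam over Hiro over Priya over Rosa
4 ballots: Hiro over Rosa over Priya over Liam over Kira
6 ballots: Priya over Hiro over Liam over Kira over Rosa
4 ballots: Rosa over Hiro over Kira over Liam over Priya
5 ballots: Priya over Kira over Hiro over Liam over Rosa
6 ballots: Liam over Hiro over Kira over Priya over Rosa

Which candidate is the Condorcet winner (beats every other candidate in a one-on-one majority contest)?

Hiro vs Kira: 23–13
Hiro vs Priya: 25–11
Hiro vs Rosa: 32–4
Hiro vs Liam: 22–14
Hiro beats every other candidate.

Hiro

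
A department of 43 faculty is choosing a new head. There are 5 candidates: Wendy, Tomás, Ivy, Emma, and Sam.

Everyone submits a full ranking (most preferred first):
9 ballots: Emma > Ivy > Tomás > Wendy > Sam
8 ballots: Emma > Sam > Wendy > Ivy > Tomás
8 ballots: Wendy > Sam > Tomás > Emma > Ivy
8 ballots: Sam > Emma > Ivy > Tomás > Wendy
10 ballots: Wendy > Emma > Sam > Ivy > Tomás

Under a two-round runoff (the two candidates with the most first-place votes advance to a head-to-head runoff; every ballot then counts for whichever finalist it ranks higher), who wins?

Emma

Round 1 first-place votes: Wendy 18, Tomás 0, Ivy 0, Emma 17, Sam 8. Wendy and Emma advance.
Runoff: Wendy is ranked above Emma on 18 ballots, Emma above Wendy on 25.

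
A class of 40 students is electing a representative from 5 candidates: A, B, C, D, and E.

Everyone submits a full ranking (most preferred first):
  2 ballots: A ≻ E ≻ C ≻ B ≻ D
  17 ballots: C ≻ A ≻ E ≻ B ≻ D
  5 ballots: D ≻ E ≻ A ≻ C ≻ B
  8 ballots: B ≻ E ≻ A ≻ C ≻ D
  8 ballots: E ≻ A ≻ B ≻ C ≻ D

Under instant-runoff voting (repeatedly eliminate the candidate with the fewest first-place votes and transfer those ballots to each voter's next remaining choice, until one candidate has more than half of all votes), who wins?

Round 1: A 2, B 8, C 17, D 5, E 8. A eliminated.
Round 2: B 8, C 17, D 5, E 10. D eliminated.
Round 3: B 8, C 17, E 15. B eliminated.
Round 4: C 17, E 23. E has a majority (≥21).

E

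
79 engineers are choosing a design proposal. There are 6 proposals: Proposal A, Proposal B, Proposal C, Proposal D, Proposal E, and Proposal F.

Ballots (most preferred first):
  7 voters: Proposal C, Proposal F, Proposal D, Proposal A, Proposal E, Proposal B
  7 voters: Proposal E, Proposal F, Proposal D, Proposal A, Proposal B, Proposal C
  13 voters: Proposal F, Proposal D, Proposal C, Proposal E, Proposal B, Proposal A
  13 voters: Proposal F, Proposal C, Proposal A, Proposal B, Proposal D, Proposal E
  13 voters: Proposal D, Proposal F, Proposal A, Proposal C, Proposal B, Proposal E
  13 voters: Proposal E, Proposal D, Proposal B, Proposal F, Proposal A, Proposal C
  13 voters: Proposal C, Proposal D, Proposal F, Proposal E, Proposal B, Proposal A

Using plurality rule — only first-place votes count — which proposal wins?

Proposal F

First-place votes: Proposal A 0, Proposal B 0, Proposal C 20, Proposal D 13, Proposal E 20, Proposal F 26.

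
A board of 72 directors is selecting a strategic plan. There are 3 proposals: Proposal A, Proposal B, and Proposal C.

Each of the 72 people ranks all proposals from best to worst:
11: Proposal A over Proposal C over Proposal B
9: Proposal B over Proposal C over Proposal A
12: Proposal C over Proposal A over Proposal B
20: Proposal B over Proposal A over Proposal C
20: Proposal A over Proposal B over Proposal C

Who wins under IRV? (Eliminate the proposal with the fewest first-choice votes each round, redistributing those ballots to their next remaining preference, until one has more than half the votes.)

Proposal A

Round 1: Proposal A 31, Proposal B 29, Proposal C 12. Proposal C eliminated.
Round 2: Proposal A 43, Proposal B 29. Proposal A has a majority (≥37).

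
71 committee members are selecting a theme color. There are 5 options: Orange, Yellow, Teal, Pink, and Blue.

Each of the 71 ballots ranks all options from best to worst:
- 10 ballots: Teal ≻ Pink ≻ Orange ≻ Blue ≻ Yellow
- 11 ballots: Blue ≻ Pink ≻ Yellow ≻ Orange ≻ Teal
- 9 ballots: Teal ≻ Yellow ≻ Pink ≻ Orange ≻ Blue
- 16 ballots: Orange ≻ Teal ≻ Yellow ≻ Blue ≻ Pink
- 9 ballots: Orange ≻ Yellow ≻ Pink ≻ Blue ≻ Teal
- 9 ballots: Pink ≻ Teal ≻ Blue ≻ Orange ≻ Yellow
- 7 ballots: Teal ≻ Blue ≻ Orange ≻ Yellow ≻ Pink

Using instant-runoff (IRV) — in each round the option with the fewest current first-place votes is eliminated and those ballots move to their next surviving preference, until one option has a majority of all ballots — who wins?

Orange

Round 1: Orange 25, Yellow 0, Teal 26, Pink 9, Blue 11. Yellow eliminated.
Round 2: Orange 25, Teal 26, Pink 9, Blue 11. Pink eliminated.
Round 3: Orange 25, Teal 35, Blue 11. Blue eliminated.
Round 4: Orange 36, Teal 35. Orange has a majority (≥36).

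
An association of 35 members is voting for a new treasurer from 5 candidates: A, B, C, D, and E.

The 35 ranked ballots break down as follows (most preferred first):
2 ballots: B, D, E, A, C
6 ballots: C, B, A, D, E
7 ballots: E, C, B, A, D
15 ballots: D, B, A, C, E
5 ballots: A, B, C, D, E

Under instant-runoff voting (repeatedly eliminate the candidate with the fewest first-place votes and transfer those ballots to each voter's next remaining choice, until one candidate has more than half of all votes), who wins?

Round 1: A 5, B 2, C 6, D 15, E 7. B eliminated.
Round 2: A 5, C 6, D 17, E 7. A eliminated.
Round 3: C 11, D 17, E 7. E eliminated.
Round 4: C 18, D 17. C has a majority (≥18).

C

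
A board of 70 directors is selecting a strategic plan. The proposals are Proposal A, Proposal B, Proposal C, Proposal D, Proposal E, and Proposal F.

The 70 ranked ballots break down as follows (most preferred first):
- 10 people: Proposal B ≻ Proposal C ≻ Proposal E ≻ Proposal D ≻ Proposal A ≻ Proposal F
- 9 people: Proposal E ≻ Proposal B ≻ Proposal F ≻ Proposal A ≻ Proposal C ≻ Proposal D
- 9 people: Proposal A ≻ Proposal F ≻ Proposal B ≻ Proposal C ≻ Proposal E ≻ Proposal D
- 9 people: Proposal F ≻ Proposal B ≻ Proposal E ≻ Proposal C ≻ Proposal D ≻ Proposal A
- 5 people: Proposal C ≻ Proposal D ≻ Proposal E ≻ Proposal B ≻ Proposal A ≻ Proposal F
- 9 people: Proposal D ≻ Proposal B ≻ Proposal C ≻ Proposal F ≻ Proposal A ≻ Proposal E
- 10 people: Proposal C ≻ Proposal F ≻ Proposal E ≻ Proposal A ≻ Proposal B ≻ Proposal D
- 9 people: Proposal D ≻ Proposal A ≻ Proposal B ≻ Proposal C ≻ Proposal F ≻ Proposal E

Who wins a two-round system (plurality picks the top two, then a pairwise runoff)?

Proposal C

Round 1 first-place votes: Proposal A 9, Proposal B 10, Proposal C 15, Proposal D 18, Proposal E 9, Proposal F 9. Proposal D and Proposal C advance.
Runoff: Proposal D is ranked above Proposal C on 18 ballots, Proposal C above Proposal D on 52.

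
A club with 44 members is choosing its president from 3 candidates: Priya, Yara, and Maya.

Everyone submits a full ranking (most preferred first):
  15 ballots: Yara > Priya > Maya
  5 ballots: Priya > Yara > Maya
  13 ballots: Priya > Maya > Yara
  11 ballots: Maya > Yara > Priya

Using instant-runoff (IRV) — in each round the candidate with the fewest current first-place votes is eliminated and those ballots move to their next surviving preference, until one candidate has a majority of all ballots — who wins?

Round 1: Priya 18, Yara 15, Maya 11. Maya eliminated.
Round 2: Priya 18, Yara 26. Yara has a majority (≥23).

Yara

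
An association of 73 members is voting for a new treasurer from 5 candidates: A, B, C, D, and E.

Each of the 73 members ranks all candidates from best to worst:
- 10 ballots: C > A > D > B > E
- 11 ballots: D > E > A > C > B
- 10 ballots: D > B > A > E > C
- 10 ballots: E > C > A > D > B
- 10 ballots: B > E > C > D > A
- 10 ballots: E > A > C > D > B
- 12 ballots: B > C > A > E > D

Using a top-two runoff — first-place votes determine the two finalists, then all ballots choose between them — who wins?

Round 1 first-place votes: A 0, B 22, C 10, D 21, E 20. B and D advance.
Runoff: B is ranked above D on 22 ballots, D above B on 51.

D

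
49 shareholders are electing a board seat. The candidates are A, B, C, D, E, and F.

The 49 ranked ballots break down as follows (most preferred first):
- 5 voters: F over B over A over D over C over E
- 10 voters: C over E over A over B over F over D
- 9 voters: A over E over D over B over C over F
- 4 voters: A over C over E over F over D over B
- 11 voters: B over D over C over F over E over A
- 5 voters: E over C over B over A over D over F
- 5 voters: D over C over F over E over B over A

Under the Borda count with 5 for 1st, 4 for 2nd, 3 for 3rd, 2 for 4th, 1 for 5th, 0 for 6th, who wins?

C

A: 5×3 + 10×3 + 9×5 + 4×5 + 11×0 + 5×2 + 5×0 = 120
B: 5×4 + 10×2 + 9×2 + 4×0 + 11×5 + 5×3 + 5×1 = 133
C: 5×1 + 10×5 + 9×1 + 4×4 + 11×3 + 5×4 + 5×4 = 153
D: 5×2 + 10×0 + 9×3 + 4×1 + 11×4 + 5×1 + 5×5 = 115
E: 5×0 + 10×4 + 9×4 + 4×3 + 11×1 + 5×5 + 5×2 = 134
F: 5×5 + 10×1 + 9×0 + 4×2 + 11×2 + 5×0 + 5×3 = 80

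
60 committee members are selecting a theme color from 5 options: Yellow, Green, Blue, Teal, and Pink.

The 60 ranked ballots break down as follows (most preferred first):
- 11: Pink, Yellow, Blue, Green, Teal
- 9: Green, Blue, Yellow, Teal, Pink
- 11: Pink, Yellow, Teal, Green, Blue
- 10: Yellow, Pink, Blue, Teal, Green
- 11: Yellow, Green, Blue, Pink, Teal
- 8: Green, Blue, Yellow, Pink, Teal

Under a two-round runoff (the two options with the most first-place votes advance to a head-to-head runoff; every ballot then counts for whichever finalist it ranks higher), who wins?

Round 1 first-place votes: Yellow 21, Green 17, Blue 0, Teal 0, Pink 22. Pink and Yellow advance.
Runoff: Pink is ranked above Yellow on 22 ballots, Yellow above Pink on 38.

Yellow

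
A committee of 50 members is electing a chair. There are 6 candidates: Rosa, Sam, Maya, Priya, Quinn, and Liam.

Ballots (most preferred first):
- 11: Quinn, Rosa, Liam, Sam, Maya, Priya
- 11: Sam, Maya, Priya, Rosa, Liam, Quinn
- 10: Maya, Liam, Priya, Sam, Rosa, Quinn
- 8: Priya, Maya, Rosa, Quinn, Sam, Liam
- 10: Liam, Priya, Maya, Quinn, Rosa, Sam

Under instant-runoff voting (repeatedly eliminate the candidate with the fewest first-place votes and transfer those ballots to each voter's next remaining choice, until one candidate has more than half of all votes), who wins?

Maya

Round 1: Rosa 0, Sam 11, Maya 10, Priya 8, Quinn 11, Liam 10. Rosa eliminated.
Round 2: Sam 11, Maya 10, Priya 8, Quinn 11, Liam 10. Priya eliminated.
Round 3: Sam 11, Maya 18, Quinn 11, Liam 10. Liam eliminated.
Round 4: Sam 11, Maya 28, Quinn 11. Maya has a majority (≥26).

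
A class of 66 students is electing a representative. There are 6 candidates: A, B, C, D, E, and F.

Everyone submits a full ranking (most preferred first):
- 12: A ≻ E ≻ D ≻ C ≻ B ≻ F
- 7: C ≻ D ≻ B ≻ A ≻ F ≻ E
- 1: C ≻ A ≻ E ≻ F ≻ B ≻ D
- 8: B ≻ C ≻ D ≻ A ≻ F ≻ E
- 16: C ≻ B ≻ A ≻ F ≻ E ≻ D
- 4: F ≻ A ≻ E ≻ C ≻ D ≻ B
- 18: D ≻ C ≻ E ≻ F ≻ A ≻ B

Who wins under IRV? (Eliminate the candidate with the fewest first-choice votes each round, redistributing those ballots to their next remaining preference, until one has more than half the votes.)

C

Round 1: A 12, B 8, C 24, D 18, E 0, F 4. E eliminated.
Round 2: A 12, B 8, C 24, D 18, F 4. F eliminated.
Round 3: A 16, B 8, C 24, D 18. B eliminated.
Round 4: A 16, C 32, D 18. A eliminated.
Round 5: C 36, D 30. C has a majority (≥34).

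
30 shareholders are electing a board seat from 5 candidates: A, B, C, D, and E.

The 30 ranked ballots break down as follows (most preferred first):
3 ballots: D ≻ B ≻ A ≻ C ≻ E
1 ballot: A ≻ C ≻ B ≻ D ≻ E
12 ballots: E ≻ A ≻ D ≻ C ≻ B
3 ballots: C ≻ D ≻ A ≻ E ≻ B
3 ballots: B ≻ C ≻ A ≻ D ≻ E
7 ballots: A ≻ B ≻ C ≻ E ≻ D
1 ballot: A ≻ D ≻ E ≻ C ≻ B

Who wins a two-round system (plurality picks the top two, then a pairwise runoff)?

Round 1 first-place votes: A 9, B 3, C 3, D 3, E 12. E and A advance.
Runoff: E is ranked above A on 12 ballots, A above E on 18.

A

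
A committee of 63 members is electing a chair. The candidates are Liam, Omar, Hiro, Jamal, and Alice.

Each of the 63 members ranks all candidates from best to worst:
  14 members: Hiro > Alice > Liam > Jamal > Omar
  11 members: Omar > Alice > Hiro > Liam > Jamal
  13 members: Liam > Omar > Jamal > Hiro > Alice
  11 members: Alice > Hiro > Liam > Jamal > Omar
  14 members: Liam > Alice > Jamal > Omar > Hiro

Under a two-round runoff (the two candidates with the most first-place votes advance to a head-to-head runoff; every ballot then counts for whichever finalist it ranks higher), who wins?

Hiro

Round 1 first-place votes: Liam 27, Omar 11, Hiro 14, Jamal 0, Alice 11. Liam and Hiro advance.
Runoff: Liam is ranked above Hiro on 27 ballots, Hiro above Liam on 36.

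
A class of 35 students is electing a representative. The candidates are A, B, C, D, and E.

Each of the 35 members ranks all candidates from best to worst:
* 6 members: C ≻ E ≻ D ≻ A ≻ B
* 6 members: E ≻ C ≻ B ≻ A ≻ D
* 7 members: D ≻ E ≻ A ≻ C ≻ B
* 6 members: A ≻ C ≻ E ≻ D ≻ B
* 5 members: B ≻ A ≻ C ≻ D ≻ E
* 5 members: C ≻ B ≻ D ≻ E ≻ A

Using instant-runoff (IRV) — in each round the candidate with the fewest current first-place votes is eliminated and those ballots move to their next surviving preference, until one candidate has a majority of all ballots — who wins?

Round 1: A 6, B 5, C 11, D 7, E 6. B eliminated.
Round 2: A 11, C 11, D 7, E 6. E eliminated.
Round 3: A 11, C 17, D 7. D eliminated.
Round 4: A 18, C 17. A has a majority (≥18).

A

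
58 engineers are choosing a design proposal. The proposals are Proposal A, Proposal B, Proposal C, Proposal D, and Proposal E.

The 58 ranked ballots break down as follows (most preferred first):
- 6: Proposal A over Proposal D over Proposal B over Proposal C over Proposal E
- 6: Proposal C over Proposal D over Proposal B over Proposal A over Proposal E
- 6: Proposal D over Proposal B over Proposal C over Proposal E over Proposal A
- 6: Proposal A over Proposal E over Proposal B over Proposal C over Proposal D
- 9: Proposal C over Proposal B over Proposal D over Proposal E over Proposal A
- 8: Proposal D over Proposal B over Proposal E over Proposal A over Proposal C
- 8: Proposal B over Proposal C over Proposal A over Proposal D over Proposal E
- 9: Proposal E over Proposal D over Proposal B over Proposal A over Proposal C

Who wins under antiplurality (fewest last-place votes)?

Last-place votes: Proposal A 15, Proposal B 0, Proposal C 17, Proposal D 6, Proposal E 20.

Proposal B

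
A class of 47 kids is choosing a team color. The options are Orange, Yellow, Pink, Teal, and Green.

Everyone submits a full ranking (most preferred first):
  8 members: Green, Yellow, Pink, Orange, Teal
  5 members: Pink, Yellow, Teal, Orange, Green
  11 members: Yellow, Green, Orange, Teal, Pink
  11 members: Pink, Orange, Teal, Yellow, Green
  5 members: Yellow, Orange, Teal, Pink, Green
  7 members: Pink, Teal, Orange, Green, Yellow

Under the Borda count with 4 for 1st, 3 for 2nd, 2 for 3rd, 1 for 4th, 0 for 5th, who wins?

Orange: 8×1 + 5×1 + 11×2 + 11×3 + 5×3 + 7×2 = 97
Yellow: 8×3 + 5×3 + 11×4 + 11×1 + 5×4 + 7×0 = 114
Pink: 8×2 + 5×4 + 11×0 + 11×4 + 5×1 + 7×4 = 113
Teal: 8×0 + 5×2 + 11×1 + 11×2 + 5×2 + 7×3 = 74
Green: 8×4 + 5×0 + 11×3 + 11×0 + 5×0 + 7×1 = 72

Yellow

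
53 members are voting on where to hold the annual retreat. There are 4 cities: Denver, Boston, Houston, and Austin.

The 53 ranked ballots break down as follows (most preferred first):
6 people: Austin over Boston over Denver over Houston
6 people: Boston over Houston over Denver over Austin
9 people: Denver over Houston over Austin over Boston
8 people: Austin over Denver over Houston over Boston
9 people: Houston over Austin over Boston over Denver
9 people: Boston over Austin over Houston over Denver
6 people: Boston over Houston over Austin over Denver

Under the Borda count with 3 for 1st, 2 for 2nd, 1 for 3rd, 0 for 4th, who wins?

Austin

Denver: 6×1 + 6×1 + 9×3 + 8×2 + 9×0 + 9×0 + 6×0 = 55
Boston: 6×2 + 6×3 + 9×0 + 8×0 + 9×1 + 9×3 + 6×3 = 84
Houston: 6×0 + 6×2 + 9×2 + 8×1 + 9×3 + 9×1 + 6×2 = 86
Austin: 6×3 + 6×0 + 9×1 + 8×3 + 9×2 + 9×2 + 6×1 = 93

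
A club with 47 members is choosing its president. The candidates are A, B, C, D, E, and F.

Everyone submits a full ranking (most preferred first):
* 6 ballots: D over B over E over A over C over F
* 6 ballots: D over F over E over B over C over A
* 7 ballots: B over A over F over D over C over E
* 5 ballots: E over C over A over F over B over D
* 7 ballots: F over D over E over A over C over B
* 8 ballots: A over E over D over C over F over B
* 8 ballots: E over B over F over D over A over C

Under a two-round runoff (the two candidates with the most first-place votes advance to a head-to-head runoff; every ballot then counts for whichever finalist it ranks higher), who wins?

D

Round 1 first-place votes: A 8, B 7, C 0, D 12, E 13, F 7. E and D advance.
Runoff: E is ranked above D on 21 ballots, D above E on 26.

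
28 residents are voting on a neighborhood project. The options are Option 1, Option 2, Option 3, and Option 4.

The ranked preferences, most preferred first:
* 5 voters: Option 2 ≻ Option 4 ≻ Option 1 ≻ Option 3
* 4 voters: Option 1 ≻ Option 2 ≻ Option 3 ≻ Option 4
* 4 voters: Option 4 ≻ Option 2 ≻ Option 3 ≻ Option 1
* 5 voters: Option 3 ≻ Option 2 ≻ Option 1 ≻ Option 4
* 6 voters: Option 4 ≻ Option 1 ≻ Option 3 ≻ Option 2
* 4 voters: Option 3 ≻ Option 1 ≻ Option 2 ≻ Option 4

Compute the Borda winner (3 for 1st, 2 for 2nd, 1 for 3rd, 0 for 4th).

Option 2

Option 1: 5×1 + 4×3 + 4×0 + 5×1 + 6×2 + 4×2 = 42
Option 2: 5×3 + 4×2 + 4×2 + 5×2 + 6×0 + 4×1 = 45
Option 3: 5×0 + 4×1 + 4×1 + 5×3 + 6×1 + 4×3 = 41
Option 4: 5×2 + 4×0 + 4×3 + 5×0 + 6×3 + 4×0 = 40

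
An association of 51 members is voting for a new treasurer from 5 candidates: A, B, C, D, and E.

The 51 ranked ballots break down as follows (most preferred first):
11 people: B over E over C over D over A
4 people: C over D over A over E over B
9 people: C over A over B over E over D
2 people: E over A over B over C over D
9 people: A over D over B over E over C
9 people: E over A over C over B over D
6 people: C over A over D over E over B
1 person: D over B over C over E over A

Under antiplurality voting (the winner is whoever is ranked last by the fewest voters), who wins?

Last-place votes: A 12, B 10, C 9, D 20, E 0.

E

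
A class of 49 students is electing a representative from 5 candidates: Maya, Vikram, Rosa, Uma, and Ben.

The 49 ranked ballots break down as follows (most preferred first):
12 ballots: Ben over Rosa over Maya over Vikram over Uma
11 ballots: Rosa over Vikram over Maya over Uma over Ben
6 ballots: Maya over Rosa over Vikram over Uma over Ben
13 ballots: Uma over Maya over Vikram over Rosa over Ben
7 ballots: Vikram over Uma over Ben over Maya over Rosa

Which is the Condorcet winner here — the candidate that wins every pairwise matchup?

Maya vs Vikram: 31–18
Maya vs Rosa: 26–23
Maya vs Uma: 29–20
Maya vs Ben: 30–19
Maya beats every other candidate.

Maya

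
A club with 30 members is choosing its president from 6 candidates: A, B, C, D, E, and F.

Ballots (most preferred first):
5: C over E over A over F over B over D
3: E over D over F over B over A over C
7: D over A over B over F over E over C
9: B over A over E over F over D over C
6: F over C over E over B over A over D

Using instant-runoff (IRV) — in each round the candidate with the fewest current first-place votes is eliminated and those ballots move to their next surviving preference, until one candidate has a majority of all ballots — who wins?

Round 1: A 0, B 9, C 5, D 7, E 3, F 6. A eliminated.
Round 2: B 9, C 5, D 7, E 3, F 6. E eliminated.
Round 3: B 9, C 5, D 10, F 6. C eliminated.
Round 4: B 9, D 10, F 11. B eliminated.
Round 5: D 10, F 20. F has a majority (≥16).

F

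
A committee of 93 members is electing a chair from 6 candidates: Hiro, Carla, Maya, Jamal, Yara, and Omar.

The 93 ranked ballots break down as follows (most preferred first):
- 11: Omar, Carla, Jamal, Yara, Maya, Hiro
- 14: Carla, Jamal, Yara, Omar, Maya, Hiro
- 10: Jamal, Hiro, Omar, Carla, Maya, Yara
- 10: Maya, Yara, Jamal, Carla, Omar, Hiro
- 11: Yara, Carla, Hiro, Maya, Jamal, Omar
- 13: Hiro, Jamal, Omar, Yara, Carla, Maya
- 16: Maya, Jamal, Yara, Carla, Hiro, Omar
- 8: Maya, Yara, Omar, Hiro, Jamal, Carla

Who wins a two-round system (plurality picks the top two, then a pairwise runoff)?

Carla

Round 1 first-place votes: Hiro 13, Carla 14, Maya 34, Jamal 10, Yara 11, Omar 11. Maya and Carla advance.
Runoff: Maya is ranked above Carla on 34 ballots, Carla above Maya on 59.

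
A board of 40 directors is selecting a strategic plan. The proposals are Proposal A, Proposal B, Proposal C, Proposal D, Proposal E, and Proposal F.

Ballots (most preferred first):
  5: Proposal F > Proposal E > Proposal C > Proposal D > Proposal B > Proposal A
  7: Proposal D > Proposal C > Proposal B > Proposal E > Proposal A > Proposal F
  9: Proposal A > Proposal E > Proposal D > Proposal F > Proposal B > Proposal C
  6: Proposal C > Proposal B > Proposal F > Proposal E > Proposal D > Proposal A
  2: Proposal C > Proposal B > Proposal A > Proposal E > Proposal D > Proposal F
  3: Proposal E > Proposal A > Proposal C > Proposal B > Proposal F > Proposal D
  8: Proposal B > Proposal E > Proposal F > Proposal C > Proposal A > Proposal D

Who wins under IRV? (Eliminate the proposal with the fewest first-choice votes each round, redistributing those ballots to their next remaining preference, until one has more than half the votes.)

Round 1: Proposal A 9, Proposal B 8, Proposal C 8, Proposal D 7, Proposal E 3, Proposal F 5. Proposal E eliminated.
Round 2: Proposal A 12, Proposal B 8, Proposal C 8, Proposal D 7, Proposal F 5. Proposal F eliminated.
Round 3: Proposal A 12, Proposal B 8, Proposal C 13, Proposal D 7. Proposal D eliminated.
Round 4: Proposal A 12, Proposal B 8, Proposal C 20. Proposal B eliminated.
Round 5: Proposal A 12, Proposal C 28. Proposal C has a majority (≥21).

Proposal C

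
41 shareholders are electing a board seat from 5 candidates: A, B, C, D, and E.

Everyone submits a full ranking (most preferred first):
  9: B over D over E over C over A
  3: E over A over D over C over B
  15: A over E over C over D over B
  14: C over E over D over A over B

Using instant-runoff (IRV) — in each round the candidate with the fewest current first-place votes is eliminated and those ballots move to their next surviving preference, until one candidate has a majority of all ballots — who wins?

C

Round 1: A 15, B 9, C 14, D 0, E 3. D eliminated.
Round 2: A 15, B 9, C 14, E 3. E eliminated.
Round 3: A 18, B 9, C 14. B eliminated.
Round 4: A 18, C 23. C has a majority (≥21).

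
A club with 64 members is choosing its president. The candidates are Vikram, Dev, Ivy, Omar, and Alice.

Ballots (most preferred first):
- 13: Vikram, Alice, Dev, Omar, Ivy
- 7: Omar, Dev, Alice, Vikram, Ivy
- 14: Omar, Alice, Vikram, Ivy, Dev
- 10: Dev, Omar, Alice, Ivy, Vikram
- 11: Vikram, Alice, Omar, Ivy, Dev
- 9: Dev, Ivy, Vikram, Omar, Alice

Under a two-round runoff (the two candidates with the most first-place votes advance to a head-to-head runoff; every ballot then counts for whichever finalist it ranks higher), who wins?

Round 1 first-place votes: Vikram 24, Dev 19, Ivy 0, Omar 21, Alice 0. Vikram and Omar advance.
Runoff: Vikram is ranked above Omar on 33 ballots, Omar above Vikram on 31.

Vikram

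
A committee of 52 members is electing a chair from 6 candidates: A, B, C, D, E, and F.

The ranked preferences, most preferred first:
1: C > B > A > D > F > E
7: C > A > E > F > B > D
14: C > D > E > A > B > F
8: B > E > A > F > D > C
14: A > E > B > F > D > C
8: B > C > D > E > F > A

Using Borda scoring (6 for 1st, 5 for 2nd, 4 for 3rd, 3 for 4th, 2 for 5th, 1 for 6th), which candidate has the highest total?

A: 1×4 + 7×5 + 14×3 + 8×4 + 14×6 + 8×1 = 205
B: 1×5 + 7×2 + 14×2 + 8×6 + 14×4 + 8×6 = 199
C: 1×6 + 7×6 + 14×6 + 8×1 + 14×1 + 8×5 = 194
D: 1×3 + 7×1 + 14×5 + 8×2 + 14×2 + 8×4 = 156
E: 1×1 + 7×4 + 14×4 + 8×5 + 14×5 + 8×3 = 219
F: 1×2 + 7×3 + 14×1 + 8×3 + 14×3 + 8×2 = 119

E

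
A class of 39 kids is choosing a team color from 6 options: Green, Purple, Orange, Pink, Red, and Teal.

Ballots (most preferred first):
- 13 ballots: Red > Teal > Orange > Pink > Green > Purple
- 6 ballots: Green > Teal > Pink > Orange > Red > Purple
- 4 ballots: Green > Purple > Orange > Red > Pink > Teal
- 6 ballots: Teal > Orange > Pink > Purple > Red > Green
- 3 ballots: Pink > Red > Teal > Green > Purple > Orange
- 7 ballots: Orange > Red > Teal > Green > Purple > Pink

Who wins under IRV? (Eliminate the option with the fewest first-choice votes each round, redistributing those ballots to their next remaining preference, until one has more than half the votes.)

Orange

Round 1: Green 10, Purple 0, Orange 7, Pink 3, Red 13, Teal 6. Purple eliminated.
Round 2: Green 10, Orange 7, Pink 3, Red 13, Teal 6. Pink eliminated.
Round 3: Green 10, Orange 7, Red 16, Teal 6. Teal eliminated.
Round 4: Green 10, Orange 13, Red 16. Green eliminated.
Round 5: Orange 23, Red 16. Orange has a majority (≥20).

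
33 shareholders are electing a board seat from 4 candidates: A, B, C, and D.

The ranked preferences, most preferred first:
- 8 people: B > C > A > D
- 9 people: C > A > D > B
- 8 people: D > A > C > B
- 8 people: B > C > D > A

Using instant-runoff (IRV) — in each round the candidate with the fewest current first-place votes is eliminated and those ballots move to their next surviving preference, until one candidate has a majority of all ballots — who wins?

C

Round 1: A 0, B 16, C 9, D 8. A eliminated.
Round 2: B 16, C 9, D 8. D eliminated.
Round 3: B 16, C 17. C has a majority (≥17).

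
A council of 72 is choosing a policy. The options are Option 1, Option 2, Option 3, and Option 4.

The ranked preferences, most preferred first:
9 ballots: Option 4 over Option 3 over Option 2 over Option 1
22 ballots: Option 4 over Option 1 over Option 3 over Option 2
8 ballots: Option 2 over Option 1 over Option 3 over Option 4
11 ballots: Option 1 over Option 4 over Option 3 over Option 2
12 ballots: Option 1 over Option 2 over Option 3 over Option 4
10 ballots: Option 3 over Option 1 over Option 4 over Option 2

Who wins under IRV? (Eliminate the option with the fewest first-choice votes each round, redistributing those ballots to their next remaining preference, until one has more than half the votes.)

Round 1: Option 1 23, Option 2 8, Option 3 10, Option 4 31. Option 2 eliminated.
Round 2: Option 1 31, Option 3 10, Option 4 31. Option 3 eliminated.
Round 3: Option 1 41, Option 4 31. Option 1 has a majority (≥37).

Option 1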